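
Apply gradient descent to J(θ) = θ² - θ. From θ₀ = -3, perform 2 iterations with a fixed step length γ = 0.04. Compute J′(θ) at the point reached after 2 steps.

J′(θ) = 2θ - 1
θ₁ = -3 − 0.04·(-7) = -2.72
θ₂ = -2.72 − 0.04·(-6.44) = -2.4624
J′(θ) at (-2.4624) = -5.9248

-5.9248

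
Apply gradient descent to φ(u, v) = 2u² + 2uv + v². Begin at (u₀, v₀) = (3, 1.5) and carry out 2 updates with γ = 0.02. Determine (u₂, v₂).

(2.4312, 1.1592)

∇φ = (4u + 2v, 2u + 2v)
(u₁, v₁) = (3, 1.5) − 0.02·(15, 9) = (2.7, 1.32)
(u₂, v₂) = (2.7, 1.32) − 0.02·(13.44, 8.04) = (2.4312, 1.1592)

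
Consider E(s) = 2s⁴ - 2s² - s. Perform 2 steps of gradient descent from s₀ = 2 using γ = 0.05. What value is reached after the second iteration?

-0.68125

E′(s) = 8s³ - 4s - 1
s₁ = 2 − 0.05·55 = -0.75
s₂ = -0.75 − 0.05·(-1.375) = -0.68125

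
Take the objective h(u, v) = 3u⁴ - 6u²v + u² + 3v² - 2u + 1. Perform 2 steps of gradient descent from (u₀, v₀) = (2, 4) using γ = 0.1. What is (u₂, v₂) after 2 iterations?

∇h = (12u³ - 12uv + 2u - 2, -6u² + 6v)
(u₁, v₁) = (2, 4) − 0.1·(2, 0) = (1.8, 4)
(u₂, v₂) = (1.8, 4) − 0.1·(-14.816, 4.56) = (3.2816, 3.544)

(3.2816, 3.544)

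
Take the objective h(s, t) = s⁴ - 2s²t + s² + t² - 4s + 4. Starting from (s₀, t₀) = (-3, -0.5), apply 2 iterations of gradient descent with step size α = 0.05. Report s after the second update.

-3.1856

∇h = (4s³ - 4st + 2s - 4, -2s² + 2t)
(s₁, t₁) = (-3, -0.5) − 0.05·(-124, -19) = (3.2, 0.45)
(s₂, t₂) = (3.2, 0.45) − 0.05·(127.712, -19.58) = (-3.1856, 1.429)
s = -3.1856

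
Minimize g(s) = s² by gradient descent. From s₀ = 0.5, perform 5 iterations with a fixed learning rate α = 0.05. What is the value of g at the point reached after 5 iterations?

0.087169610025

g′(s) = 2s
Step 1: g′(0.5) = 1; s₁ = 0.5 − 0.05·1 = 0.45
Step 2: g′(0.45) = 0.9; s₂ = 0.45 − 0.05·0.9 = 0.405
Step 3: g′(0.405) = 0.81; s₃ = 0.405 − 0.05·0.81 = 0.3645
Step 4: g′(0.3645) = 0.729; s₄ = 0.3645 − 0.05·0.729 = 0.32805
Step 5: g′(0.32805) = 0.6561; s₅ = 0.32805 − 0.05·0.6561 = 0.295245
g(0.295245) = 0.087169610025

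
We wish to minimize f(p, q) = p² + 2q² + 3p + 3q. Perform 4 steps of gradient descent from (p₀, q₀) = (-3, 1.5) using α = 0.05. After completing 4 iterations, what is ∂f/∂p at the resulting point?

-1.9683

∇f = (2p + 3, 4q + 3)
Step 1: at (-3, 1.5), ∇f = (-3, 9) → (-3, 1.5) − 0.05·(-3, 9) = (-2.85, 1.05)
Step 2: at (-2.85, 1.05), ∇f = (-2.7, 7.2) → (-2.85, 1.05) − 0.05·(-2.7, 7.2) = (-2.715, 0.69)
Step 3: at (-2.715, 0.69), ∇f = (-2.43, 5.76) → (-2.715, 0.69) − 0.05·(-2.43, 5.76) = (-2.5935, 0.402)
Step 4: at (-2.5935, 0.402), ∇f = (-2.187, 4.608) → (-2.5935, 0.402) − 0.05·(-2.187, 4.608) = (-2.48415, 0.1716)
∂f/∂p at (-2.48415, 0.1716) = -1.9683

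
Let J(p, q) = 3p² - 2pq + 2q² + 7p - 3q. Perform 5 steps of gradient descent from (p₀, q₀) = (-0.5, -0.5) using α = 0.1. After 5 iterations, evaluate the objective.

∇J = (6p - 2q + 7, -2p + 4q - 3)
Step 1: at (-0.5, -0.5), ∇J = (5, -4) → (-0.5, -0.5) − 0.1·(5, -4) = (-1, -0.1)
Step 2: at (-1, -0.1), ∇J = (1.2, -1.4) → (-1, -0.1) − 0.1·(1.2, -1.4) = (-1.12, 0.04)
Step 3: at (-1.12, 0.04), ∇J = (0.2, -0.6) → (-1.12, 0.04) − 0.1·(0.2, -0.6) = (-1.14, 0.1)
Step 4: at (-1.14, 0.1), ∇J = (-0.04, -0.32) → (-1.14, 0.1) − 0.1·(-0.04, -0.32) = (-1.136, 0.132)
Step 5: at (-1.136, 0.132), ∇J = (-0.08, -0.2) → (-1.136, 0.132) − 0.1·(-0.08, -0.2) = (-1.128, 0.152)
J(-1.128, 0.152) = -4.145728

-4.145728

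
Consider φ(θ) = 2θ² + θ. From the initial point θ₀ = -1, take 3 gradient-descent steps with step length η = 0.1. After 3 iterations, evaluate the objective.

φ′(θ) = 4θ + 1
Step 1: φ′(-1) = -3; θ₁ = -1 − 0.1·(-3) = -0.7
Step 2: φ′(-0.7) = -1.8; θ₂ = -0.7 − 0.1·(-1.8) = -0.52
Step 3: φ′(-0.52) = -1.08; θ₃ = -0.52 − 0.1·(-1.08) = -0.412
φ(-0.412) = -0.072512

-0.072512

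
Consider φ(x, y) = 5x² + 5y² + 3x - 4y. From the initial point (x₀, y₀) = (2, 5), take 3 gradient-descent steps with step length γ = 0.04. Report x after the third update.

0.1968

∇φ = (10x + 3, 10y - 4)
(x₁, y₁) = (2, 5) − 0.04·(23, 46) = (1.08, 3.16)
(x₂, y₂) = (1.08, 3.16) − 0.04·(13.8, 27.6) = (0.528, 2.056)
(x₃, y₃) = (0.528, 2.056) − 0.04·(8.28, 16.56) = (0.1968, 1.3936)
x = 0.1968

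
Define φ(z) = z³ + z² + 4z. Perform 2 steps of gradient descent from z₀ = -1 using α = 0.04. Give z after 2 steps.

-1.4368

φ′(z) = 3z² + 2z + 4
Step 1: φ′(-1) = 5; z₁ = -1 − 0.04·5 = -1.2
Step 2: φ′(-1.2) = 5.92; z₂ = -1.2 − 0.04·5.92 = -1.4368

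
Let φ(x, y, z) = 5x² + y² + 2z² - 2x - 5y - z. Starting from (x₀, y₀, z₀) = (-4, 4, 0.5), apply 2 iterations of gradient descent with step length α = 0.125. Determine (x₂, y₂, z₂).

(-0.0625, 3.34375, 0.3125)

∇φ = (10x - 2, 2y - 5, 4z - 1)
(x₁, y₁, z₁) = (-4, 4, 0.5) − 0.125·(-42, 3, 1) = (1.25, 3.625, 0.375)
(x₂, y₂, z₂) = (1.25, 3.625, 0.375) − 0.125·(10.5, 2.25, 0.5) = (-0.0625, 3.34375, 0.3125)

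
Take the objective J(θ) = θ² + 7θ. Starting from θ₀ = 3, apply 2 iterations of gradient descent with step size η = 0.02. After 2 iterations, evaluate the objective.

J′(θ) = 2θ + 7
θ₁ = 3 − 0.02·13 = 2.74
θ₂ = 2.74 − 0.02·12.48 = 2.4904
J(2.4904) = 23.63489216

23.63489216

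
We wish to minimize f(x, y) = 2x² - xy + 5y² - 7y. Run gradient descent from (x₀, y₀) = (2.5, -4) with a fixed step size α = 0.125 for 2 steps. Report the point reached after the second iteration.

∇f = (4x - y, -x + 10y - 7)
(x₁, y₁) = (2.5, -4) − 0.125·(14, -49.5) = (0.75, 2.1875)
(x₂, y₂) = (0.75, 2.1875) − 0.125·(0.8125, 14.125) = (0.6484375, 0.421875)

(0.6484375, 0.421875)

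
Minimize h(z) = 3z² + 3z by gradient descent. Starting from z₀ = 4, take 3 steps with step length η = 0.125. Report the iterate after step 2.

h′(z) = 6z + 3
Step 1: h′(4) = 27; z₁ = 4 − 0.125·27 = 0.625
Step 2: h′(0.625) = 6.75; z₂ = 0.625 − 0.125·6.75 = -0.21875

-0.21875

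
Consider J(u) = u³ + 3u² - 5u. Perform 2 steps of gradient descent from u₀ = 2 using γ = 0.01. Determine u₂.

J′(u) = 3u² + 6u - 5
Step 1: J′(2) = 19; u₁ = 2 − 0.01·19 = 1.81
Step 2: J′(1.81) = 15.6883; u₂ = 1.81 − 0.01·15.6883 = 1.653117

1.653117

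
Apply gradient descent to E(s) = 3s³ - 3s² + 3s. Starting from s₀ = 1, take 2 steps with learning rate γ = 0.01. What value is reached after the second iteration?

E′(s) = 9s² - 6s + 3
s₁ = 1 − 0.01·6 = 0.94
s₂ = 0.94 − 0.01·5.3124 = 0.886876

0.886876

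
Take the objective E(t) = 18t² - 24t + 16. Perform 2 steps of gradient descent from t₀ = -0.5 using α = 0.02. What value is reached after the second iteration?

E′(t) = 36t - 24
Step 1: E′(-0.5) = -42; t₁ = -0.5 − 0.02·(-42) = 0.34
Step 2: E′(0.34) = -11.76; t₂ = 0.34 − 0.02·(-11.76) = 0.5752

0.5752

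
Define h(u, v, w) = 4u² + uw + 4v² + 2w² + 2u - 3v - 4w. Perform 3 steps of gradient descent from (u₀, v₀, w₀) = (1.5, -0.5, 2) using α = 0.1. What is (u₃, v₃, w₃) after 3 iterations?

∇h = (8u + w + 2, 8v - 3, u + 4w - 4)
(u₁, v₁, w₁) = (1.5, -0.5, 2) − 0.1·(16, -7, 5.5) = (-0.1, 0.2, 1.45)
(u₂, v₂, w₂) = (-0.1, 0.2, 1.45) − 0.1·(2.65, -1.4, 1.7) = (-0.365, 0.34, 1.28)
(u₃, v₃, w₃) = (-0.365, 0.34, 1.28) − 0.1·(0.36, -0.28, 0.755) = (-0.401, 0.368, 1.2045)

(-0.401, 0.368, 1.2045)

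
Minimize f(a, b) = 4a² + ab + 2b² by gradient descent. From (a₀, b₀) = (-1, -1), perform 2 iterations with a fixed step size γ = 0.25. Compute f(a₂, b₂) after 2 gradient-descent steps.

∇f = (8a + b, a + 4b)
Step 1: at (-1, -1), ∇f = (-9, -5) → (-1, -1) − 0.25·(-9, -5) = (1.25, 0.25)
Step 2: at (1.25, 0.25), ∇f = (10.25, 2.25) → (1.25, 0.25) − 0.25·(10.25, 2.25) = (-1.3125, -0.3125)
f(-1.3125, -0.3125) = 7.49609375

7.49609375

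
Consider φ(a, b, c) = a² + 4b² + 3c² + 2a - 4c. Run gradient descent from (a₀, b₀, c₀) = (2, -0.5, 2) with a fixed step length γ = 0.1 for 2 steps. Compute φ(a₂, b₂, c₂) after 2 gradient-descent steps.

∇φ = (2a + 2, 8b, 6c - 4)
(a₁, b₁, c₁) = (2, -0.5, 2) − 0.1·(6, -4, 8) = (1.4, -0.1, 1.2)
(a₂, b₂, c₂) = (1.4, -0.1, 1.2) − 0.1·(4.8, -0.8, 3.2) = (0.92, -0.02, 0.88)
φ(0.92, -0.02, 0.88) = 1.4912

1.4912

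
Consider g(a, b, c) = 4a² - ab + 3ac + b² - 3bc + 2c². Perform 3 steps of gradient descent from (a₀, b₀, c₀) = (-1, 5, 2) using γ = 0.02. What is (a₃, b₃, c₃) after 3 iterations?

(-0.681176, 4.753096, 2.514544)

∇g = (8a - b + 3c, -a + 2b - 3c, 3a - 3b + 4c)
Step 1: at (-1, 5, 2), ∇g = (-7, 5, -10) → (-1, 5, 2) − 0.02·(-7, 5, -10) = (-0.86, 4.9, 2.2)
Step 2: at (-0.86, 4.9, 2.2), ∇g = (-5.18, 4.06, -8.48) → (-0.86, 4.9, 2.2) − 0.02·(-5.18, 4.06, -8.48) = (-0.7564, 4.8188, 2.3696)
Step 3: at (-0.7564, 4.8188, 2.3696), ∇g = (-3.7612, 3.2852, -7.2472) → (-0.7564, 4.8188, 2.3696) − 0.02·(-3.7612, 3.2852, -7.2472) = (-0.681176, 4.753096, 2.514544)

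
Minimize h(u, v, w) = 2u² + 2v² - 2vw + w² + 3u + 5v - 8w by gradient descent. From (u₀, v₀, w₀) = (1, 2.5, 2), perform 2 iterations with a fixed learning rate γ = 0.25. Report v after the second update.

∇h = (4u + 3, 4v - 2w + 5, -2v + 2w - 8)
Step 1: at (1, 2.5, 2), ∇h = (7, 11, -9) → (1, 2.5, 2) − 0.25·(7, 11, -9) = (-0.75, -0.25, 4.25)
Step 2: at (-0.75, -0.25, 4.25), ∇h = (0, -4.5, 1) → (-0.75, -0.25, 4.25) − 0.25·(0, -4.5, 1) = (-0.75, 0.875, 4)
v = 0.875

0.875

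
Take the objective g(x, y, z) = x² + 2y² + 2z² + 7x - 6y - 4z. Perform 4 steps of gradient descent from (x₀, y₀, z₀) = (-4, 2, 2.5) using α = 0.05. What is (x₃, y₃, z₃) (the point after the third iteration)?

∇g = (2x + 7, 4y - 6, 4z - 4)
Step 1: at (-4, 2, 2.5), ∇g = (-1, 2, 6) → (-4, 2, 2.5) − 0.05·(-1, 2, 6) = (-3.95, 1.9, 2.2)
Step 2: at (-3.95, 1.9, 2.2), ∇g = (-0.9, 1.6, 4.8) → (-3.95, 1.9, 2.2) − 0.05·(-0.9, 1.6, 4.8) = (-3.905, 1.82, 1.96)
Step 3: at (-3.905, 1.82, 1.96), ∇g = (-0.81, 1.28, 3.84) → (-3.905, 1.82, 1.96) − 0.05·(-0.81, 1.28, 3.84) = (-3.8645, 1.756, 1.768)

(-3.8645, 1.756, 1.768)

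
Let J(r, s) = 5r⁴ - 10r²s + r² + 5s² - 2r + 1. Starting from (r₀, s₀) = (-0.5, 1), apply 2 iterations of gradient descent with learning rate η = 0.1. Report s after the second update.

∇J = (20r³ - 20rs + 2r - 2, -10r² + 10s)
(r₁, s₁) = (-0.5, 1) − 0.1·(4.5, 7.5) = (-0.95, 0.25)
(r₂, s₂) = (-0.95, 0.25) − 0.1·(-16.2975, -6.525) = (0.67975, 0.9025)
s = 0.9025

0.9025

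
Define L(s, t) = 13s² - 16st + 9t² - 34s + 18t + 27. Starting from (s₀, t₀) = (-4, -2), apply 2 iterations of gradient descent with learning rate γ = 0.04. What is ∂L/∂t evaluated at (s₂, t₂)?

∇L = (26s - 16t - 34, -16s + 18t + 18)
(s₁, t₁) = (-4, -2) − 0.04·(-106, 46) = (0.24, -3.84)
(s₂, t₂) = (0.24, -3.84) − 0.04·(33.68, -54.96) = (-1.1072, -1.6416)
∂L/∂t at (-1.1072, -1.6416) = 6.1664

6.1664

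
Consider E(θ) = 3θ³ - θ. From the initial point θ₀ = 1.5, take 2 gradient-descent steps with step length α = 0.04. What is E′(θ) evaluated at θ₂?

E′(θ) = 9θ² - 1
θ₁ = 1.5 − 0.04·19.25 = 0.73
θ₂ = 0.73 − 0.04·3.7961 = 0.578156
E′(θ) at (0.578156) = 2.008379243024

2.008379243024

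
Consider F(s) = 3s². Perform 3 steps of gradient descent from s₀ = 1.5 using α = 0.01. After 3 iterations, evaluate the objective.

F′(s) = 6s
Step 1: F′(1.5) = 9; s₁ = 1.5 − 0.01·9 = 1.41
Step 2: F′(1.41) = 8.46; s₂ = 1.41 − 0.01·8.46 = 1.3254
Step 3: F′(1.3254) = 7.9524; s₃ = 1.3254 − 0.01·7.9524 = 1.245876
F(1.245876) = 4.656621022128

4.656621022128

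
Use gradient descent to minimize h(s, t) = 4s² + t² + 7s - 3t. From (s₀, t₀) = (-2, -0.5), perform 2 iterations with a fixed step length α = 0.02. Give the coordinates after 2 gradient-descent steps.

(-1.6688, -0.3432)

∇h = (8s + 7, 2t - 3)
(s₁, t₁) = (-2, -0.5) − 0.02·(-9, -4) = (-1.82, -0.42)
(s₂, t₂) = (-1.82, -0.42) − 0.02·(-7.56, -3.84) = (-1.6688, -0.3432)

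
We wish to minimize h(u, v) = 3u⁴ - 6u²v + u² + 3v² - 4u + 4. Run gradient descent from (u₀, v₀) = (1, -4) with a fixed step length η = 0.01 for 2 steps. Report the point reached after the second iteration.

(0.25622944, -3.467416)

∇h = (12u³ - 12uv + 2u - 4, -6u² + 6v)
Step 1: at (1, -4), ∇h = (58, -30) → (1, -4) − 0.01·(58, -30) = (0.42, -3.7)
Step 2: at (0.42, -3.7), ∇h = (16.377056, -23.2584) → (0.42, -3.7) − 0.01·(16.377056, -23.2584) = (0.25622944, -3.467416)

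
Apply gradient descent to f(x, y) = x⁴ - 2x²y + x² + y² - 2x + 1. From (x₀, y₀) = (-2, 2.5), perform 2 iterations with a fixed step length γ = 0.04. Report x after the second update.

-1.29863168

∇f = (4x³ - 4xy + 2x - 2, -2x² + 2y)
(x₁, y₁) = (-2, 2.5) − 0.04·(-18, -3) = (-1.28, 2.62)
(x₂, y₂) = (-1.28, 2.62) − 0.04·(0.465792, 1.9632) = (-1.29863168, 2.541472)
x = -1.29863168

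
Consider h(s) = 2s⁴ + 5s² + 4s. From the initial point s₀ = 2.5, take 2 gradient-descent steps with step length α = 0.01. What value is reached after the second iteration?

h′(s) = 8s³ + 10s + 4
s₁ = 2.5 − 0.01·154 = 0.96
s₂ = 0.96 − 0.01·20.677888 = 0.75322112

0.75322112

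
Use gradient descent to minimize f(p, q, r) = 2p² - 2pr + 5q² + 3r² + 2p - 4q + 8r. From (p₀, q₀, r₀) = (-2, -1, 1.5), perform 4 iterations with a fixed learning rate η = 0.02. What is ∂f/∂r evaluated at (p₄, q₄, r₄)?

11.702208

∇f = (4p - 2r + 2, 10q - 4, -2p + 6r + 8)
Step 1: at (-2, -1, 1.5), ∇f = (-9, -14, 21) → (-2, -1, 1.5) − 0.02·(-9, -14, 21) = (-1.82, -0.72, 1.08)
Step 2: at (-1.82, -0.72, 1.08), ∇f = (-7.44, -11.2, 18.12) → (-1.82, -0.72, 1.08) − 0.02·(-7.44, -11.2, 18.12) = (-1.6712, -0.496, 0.7176)
Step 3: at (-1.6712, -0.496, 0.7176), ∇f = (-6.12, -8.96, 15.648) → (-1.6712, -0.496, 0.7176) − 0.02·(-6.12, -8.96, 15.648) = (-1.5488, -0.3168, 0.40464)
Step 4: at (-1.5488, -0.3168, 0.40464), ∇f = (-5.00448, -7.168, 13.52544) → (-1.5488, -0.3168, 0.40464) − 0.02·(-5.00448, -7.168, 13.52544) = (-1.4487104, -0.17344, 0.1341312)
∂f/∂r at (-1.4487104, -0.17344, 0.1341312) = 11.702208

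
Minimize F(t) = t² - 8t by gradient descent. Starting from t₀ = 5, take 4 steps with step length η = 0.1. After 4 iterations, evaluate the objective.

F′(t) = 2t - 8
t₁ = 5 − 0.1·2 = 4.8
t₂ = 4.8 − 0.1·1.6 = 4.64
t₃ = 4.64 − 0.1·1.28 = 4.512
t₄ = 4.512 − 0.1·1.024 = 4.4096
F(4.4096) = -15.83222784

-15.83222784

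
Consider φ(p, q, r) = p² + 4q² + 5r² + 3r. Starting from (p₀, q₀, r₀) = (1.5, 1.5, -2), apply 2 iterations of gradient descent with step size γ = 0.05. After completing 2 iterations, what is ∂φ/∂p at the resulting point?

2.43

∇φ = (2p, 8q, 10r + 3)
(p₁, q₁, r₁) = (1.5, 1.5, -2) − 0.05·(3, 12, -17) = (1.35, 0.9, -1.15)
(p₂, q₂, r₂) = (1.35, 0.9, -1.15) − 0.05·(2.7, 7.2, -8.5) = (1.215, 0.54, -0.725)
∂φ/∂p at (1.215, 0.54, -0.725) = 2.43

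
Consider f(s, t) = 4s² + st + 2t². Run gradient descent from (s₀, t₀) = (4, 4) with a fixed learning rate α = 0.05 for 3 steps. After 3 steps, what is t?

∇f = (8s + t, s + 4t)
Step 1: at (4, 4), ∇f = (36, 20) → (4, 4) − 0.05·(36, 20) = (2.2, 3)
Step 2: at (2.2, 3), ∇f = (20.6, 14.2) → (2.2, 3) − 0.05·(20.6, 14.2) = (1.17, 2.29)
Step 3: at (1.17, 2.29), ∇f = (11.65, 10.33) → (1.17, 2.29) − 0.05·(11.65, 10.33) = (0.5875, 1.7735)
t = 1.7735

1.7735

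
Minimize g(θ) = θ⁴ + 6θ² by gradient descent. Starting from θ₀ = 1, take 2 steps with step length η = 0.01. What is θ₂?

g′(θ) = 4θ³ + 12θ
Step 1: g′(1) = 16; θ₁ = 1 − 0.01·16 = 0.84
Step 2: g′(0.84) = 12.450816; θ₂ = 0.84 − 0.01·12.450816 = 0.71549184

0.71549184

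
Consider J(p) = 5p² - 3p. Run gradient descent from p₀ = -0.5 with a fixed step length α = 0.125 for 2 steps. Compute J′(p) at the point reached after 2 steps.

J′(p) = 10p - 3
Step 1: J′(-0.5) = -8; p₁ = -0.5 − 0.125·(-8) = 0.5
Step 2: J′(0.5) = 2; p₂ = 0.5 − 0.125·2 = 0.25
J′(p) at (0.25) = -0.5

-0.5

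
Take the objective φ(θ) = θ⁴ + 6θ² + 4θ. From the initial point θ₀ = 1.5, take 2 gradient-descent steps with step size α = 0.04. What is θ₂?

φ′(θ) = 4θ³ + 12θ + 4
θ₁ = 1.5 − 0.04·35.5 = 0.08
θ₂ = 0.08 − 0.04·4.962048 = -0.11848192

-0.11848192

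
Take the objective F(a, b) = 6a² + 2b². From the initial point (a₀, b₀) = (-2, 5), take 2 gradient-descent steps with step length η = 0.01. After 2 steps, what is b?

∇F = (12a, 4b)
(a₁, b₁) = (-2, 5) − 0.01·(-24, 20) = (-1.76, 4.8)
(a₂, b₂) = (-1.76, 4.8) − 0.01·(-21.12, 19.2) = (-1.5488, 4.608)
b = 4.608

4.608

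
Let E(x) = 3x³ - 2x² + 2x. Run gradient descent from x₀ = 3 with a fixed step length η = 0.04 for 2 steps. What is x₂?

E′(x) = 9x² - 4x + 2
x₁ = 3 − 0.04·71 = 0.16
x₂ = 0.16 − 0.04·1.5904 = 0.096384

0.096384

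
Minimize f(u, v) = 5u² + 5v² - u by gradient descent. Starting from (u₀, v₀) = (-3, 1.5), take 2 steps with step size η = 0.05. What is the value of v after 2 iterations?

0.375

∇f = (10u - 1, 10v)
(u₁, v₁) = (-3, 1.5) − 0.05·(-31, 15) = (-1.45, 0.75)
(u₂, v₂) = (-1.45, 0.75) − 0.05·(-15.5, 7.5) = (-0.675, 0.375)
v = 0.375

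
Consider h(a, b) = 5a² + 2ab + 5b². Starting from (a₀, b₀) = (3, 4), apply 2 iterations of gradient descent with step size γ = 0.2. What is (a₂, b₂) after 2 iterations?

(6.68, 7.04)

∇h = (10a + 2b, 2a + 10b)
Step 1: at (3, 4), ∇h = (38, 46) → (3, 4) − 0.2·(38, 46) = (-4.6, -5.2)
Step 2: at (-4.6, -5.2), ∇h = (-56.4, -61.2) → (-4.6, -5.2) − 0.2·(-56.4, -61.2) = (6.68, 7.04)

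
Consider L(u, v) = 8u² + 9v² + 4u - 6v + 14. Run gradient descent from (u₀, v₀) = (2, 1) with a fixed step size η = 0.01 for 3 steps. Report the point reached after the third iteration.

∇L = (16u + 4, 18v - 6)
(u₁, v₁) = (2, 1) − 0.01·(36, 12) = (1.64, 0.88)
(u₂, v₂) = (1.64, 0.88) − 0.01·(30.24, 9.84) = (1.3376, 0.7816)
(u₃, v₃) = (1.3376, 0.7816) − 0.01·(25.4016, 8.0688) = (1.083584, 0.700912)

(1.083584, 0.700912)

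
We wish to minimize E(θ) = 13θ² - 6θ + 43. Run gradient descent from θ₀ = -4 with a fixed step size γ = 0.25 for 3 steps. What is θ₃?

704.125

E′(θ) = 26θ - 6
Step 1: E′(-4) = -110; θ₁ = -4 − 0.25·(-110) = 23.5
Step 2: E′(23.5) = 605; θ₂ = 23.5 − 0.25·605 = -127.75
Step 3: E′(-127.75) = -3327.5; θ₃ = -127.75 − 0.25·(-3327.5) = 704.125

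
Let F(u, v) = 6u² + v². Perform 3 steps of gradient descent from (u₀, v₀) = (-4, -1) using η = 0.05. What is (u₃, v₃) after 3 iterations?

∇F = (12u, 2v)
Step 1: at (-4, -1), ∇F = (-48, -2) → (-4, -1) − 0.05·(-48, -2) = (-1.6, -0.9)
Step 2: at (-1.6, -0.9), ∇F = (-19.2, -1.8) → (-1.6, -0.9) − 0.05·(-19.2, -1.8) = (-0.64, -0.81)
Step 3: at (-0.64, -0.81), ∇F = (-7.68, -1.62) → (-0.64, -0.81) − 0.05·(-7.68, -1.62) = (-0.256, -0.729)

(-0.256, -0.729)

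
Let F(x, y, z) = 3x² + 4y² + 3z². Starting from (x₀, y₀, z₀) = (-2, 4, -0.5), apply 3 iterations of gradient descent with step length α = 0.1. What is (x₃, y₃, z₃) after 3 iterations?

(-0.128, 0.032, -0.032)

∇F = (6x, 8y, 6z)
Step 1: at (-2, 4, -0.5), ∇F = (-12, 32, -3) → (-2, 4, -0.5) − 0.1·(-12, 32, -3) = (-0.8, 0.8, -0.2)
Step 2: at (-0.8, 0.8, -0.2), ∇F = (-4.8, 6.4, -1.2) → (-0.8, 0.8, -0.2) − 0.1·(-4.8, 6.4, -1.2) = (-0.32, 0.16, -0.08)
Step 3: at (-0.32, 0.16, -0.08), ∇F = (-1.92, 1.28, -0.48) → (-0.32, 0.16, -0.08) − 0.1·(-1.92, 1.28, -0.48) = (-0.128, 0.032, -0.032)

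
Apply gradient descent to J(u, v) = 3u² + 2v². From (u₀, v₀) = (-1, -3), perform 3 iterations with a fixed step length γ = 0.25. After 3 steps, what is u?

0.125

∇J = (6u, 4v)
(u₁, v₁) = (-1, -3) − 0.25·(-6, -12) = (0.5, 0)
(u₂, v₂) = (0.5, 0) − 0.25·(3, 0) = (-0.25, 0)
(u₃, v₃) = (-0.25, 0) − 0.25·(-1.5, 0) = (0.125, 0)
u = 0.125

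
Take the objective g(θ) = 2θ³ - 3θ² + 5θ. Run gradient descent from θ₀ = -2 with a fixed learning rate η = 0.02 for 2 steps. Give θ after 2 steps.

-4.212688

g′(θ) = 6θ² - 6θ + 5
Step 1: g′(-2) = 41; θ₁ = -2 − 0.02·41 = -2.82
Step 2: g′(-2.82) = 69.6344; θ₂ = -2.82 − 0.02·69.6344 = -4.212688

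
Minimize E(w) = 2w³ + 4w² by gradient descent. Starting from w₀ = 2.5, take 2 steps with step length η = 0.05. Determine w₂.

E′(w) = 6w² + 8w
w₁ = 2.5 − 0.05·57.5 = -0.375
w₂ = -0.375 − 0.05·(-2.15625) = -0.2671875

-0.2671875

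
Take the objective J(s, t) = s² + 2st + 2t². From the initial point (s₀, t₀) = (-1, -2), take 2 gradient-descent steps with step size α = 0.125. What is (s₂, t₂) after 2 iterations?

(0, -0.3125)

∇J = (2s + 2t, 2s + 4t)
(s₁, t₁) = (-1, -2) − 0.125·(-6, -10) = (-0.25, -0.75)
(s₂, t₂) = (-0.25, -0.75) − 0.125·(-2, -3.5) = (0, -0.3125)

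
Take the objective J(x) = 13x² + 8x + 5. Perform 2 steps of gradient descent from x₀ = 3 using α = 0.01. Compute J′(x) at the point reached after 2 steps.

J′(x) = 26x + 8
Step 1: J′(3) = 86; x₁ = 3 − 0.01·86 = 2.14
Step 2: J′(2.14) = 63.64; x₂ = 2.14 − 0.01·63.64 = 1.5036
J′(x) at (1.5036) = 47.0936

47.0936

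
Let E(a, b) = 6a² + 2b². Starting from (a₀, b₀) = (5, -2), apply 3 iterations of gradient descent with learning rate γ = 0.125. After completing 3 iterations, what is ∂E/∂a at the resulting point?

∇E = (12a, 4b)
(a₁, b₁) = (5, -2) − 0.125·(60, -8) = (-2.5, -1)
(a₂, b₂) = (-2.5, -1) − 0.125·(-30, -4) = (1.25, -0.5)
(a₃, b₃) = (1.25, -0.5) − 0.125·(15, -2) = (-0.625, -0.25)
∂E/∂a at (-0.625, -0.25) = -7.5

-7.5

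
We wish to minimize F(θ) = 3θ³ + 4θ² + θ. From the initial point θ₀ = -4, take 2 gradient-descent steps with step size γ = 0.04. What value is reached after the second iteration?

F′(θ) = 9θ² + 8θ + 1
Step 1: F′(-4) = 113; θ₁ = -4 − 0.04·113 = -8.52
Step 2: F′(-8.52) = 586.1536; θ₂ = -8.52 − 0.04·586.1536 = -31.966144

-31.966144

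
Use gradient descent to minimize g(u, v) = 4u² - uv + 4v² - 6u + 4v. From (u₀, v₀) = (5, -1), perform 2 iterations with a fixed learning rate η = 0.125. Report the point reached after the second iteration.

∇g = (8u - v - 6, -u + 8v + 4)
(u₁, v₁) = (5, -1) − 0.125·(35, -9) = (0.625, 0.125)
(u₂, v₂) = (0.625, 0.125) − 0.125·(-1.125, 4.375) = (0.765625, -0.421875)

(0.765625, -0.421875)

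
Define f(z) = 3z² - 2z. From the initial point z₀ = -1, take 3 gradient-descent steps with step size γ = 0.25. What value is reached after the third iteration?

f′(z) = 6z - 2
z₁ = -1 − 0.25·(-8) = 1
z₂ = 1 − 0.25·4 = 0
z₃ = 0 − 0.25·(-2) = 0.5

0.5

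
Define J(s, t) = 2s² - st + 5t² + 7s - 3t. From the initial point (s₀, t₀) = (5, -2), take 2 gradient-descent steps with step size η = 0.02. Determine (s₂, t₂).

∇J = (4s - t + 7, -s + 10t - 3)
(s₁, t₁) = (5, -2) − 0.02·(29, -28) = (4.42, -1.44)
(s₂, t₂) = (4.42, -1.44) − 0.02·(26.12, -21.82) = (3.8976, -1.0036)

(3.8976, -1.0036)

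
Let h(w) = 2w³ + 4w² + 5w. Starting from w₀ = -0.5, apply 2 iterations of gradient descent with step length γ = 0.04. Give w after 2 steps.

-0.6944

h′(w) = 6w² + 8w + 5
w₁ = -0.5 − 0.04·2.5 = -0.6
w₂ = -0.6 − 0.04·2.36 = -0.6944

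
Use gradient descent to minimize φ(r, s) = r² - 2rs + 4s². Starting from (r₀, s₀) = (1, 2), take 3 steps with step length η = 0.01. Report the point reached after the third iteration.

∇φ = (2r - 2s, -2r + 8s)
(r₁, s₁) = (1, 2) − 0.01·(-2, 14) = (1.02, 1.86)
(r₂, s₂) = (1.02, 1.86) − 0.01·(-1.68, 12.84) = (1.0368, 1.7316)
(r₃, s₃) = (1.0368, 1.7316) − 0.01·(-1.3896, 11.7792) = (1.050696, 1.613808)

(1.050696, 1.613808)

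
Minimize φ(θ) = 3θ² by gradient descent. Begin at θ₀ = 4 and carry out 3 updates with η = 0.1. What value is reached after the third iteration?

φ′(θ) = 6θ
Step 1: φ′(4) = 24; θ₁ = 4 − 0.1·24 = 1.6
Step 2: φ′(1.6) = 9.6; θ₂ = 1.6 − 0.1·9.6 = 0.64
Step 3: φ′(0.64) = 3.84; θ₃ = 0.64 − 0.1·3.84 = 0.256

0.256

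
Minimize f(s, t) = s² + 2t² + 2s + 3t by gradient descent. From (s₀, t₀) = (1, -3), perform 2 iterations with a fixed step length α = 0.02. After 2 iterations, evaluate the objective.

∇f = (2s + 2, 4t + 3)
Step 1: at (1, -3), ∇f = (4, -9) → (1, -3) − 0.02·(4, -9) = (0.92, -2.82)
Step 2: at (0.92, -2.82), ∇f = (3.84, -8.28) → (0.92, -2.82) − 0.02·(3.84, -8.28) = (0.8432, -2.6544)
f(0.8432, -2.6544) = 8.52586496

8.52586496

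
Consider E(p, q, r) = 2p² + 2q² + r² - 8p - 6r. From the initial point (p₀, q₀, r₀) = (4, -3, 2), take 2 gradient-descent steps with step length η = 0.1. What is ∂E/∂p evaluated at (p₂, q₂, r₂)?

2.88

∇E = (4p - 8, 4q, 2r - 6)
Step 1: at (4, -3, 2), ∇E = (8, -12, -2) → (4, -3, 2) − 0.1·(8, -12, -2) = (3.2, -1.8, 2.2)
Step 2: at (3.2, -1.8, 2.2), ∇E = (4.8, -7.2, -1.6) → (3.2, -1.8, 2.2) − 0.1·(4.8, -7.2, -1.6) = (2.72, -1.08, 2.36)
∂E/∂p at (2.72, -1.08, 2.36) = 2.88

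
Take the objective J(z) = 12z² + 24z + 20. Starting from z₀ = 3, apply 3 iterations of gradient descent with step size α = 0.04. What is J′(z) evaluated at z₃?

0.006144

J′(z) = 24z + 24
Step 1: J′(3) = 96; z₁ = 3 − 0.04·96 = -0.84
Step 2: J′(-0.84) = 3.84; z₂ = -0.84 − 0.04·3.84 = -0.9936
Step 3: J′(-0.9936) = 0.1536; z₃ = -0.9936 − 0.04·0.1536 = -0.999744
J′(z) at (-0.999744) = 0.006144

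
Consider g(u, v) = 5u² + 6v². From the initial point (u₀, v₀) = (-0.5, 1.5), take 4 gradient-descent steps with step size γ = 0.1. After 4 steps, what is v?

∇g = (10u, 12v)
(u₁, v₁) = (-0.5, 1.5) − 0.1·(-5, 18) = (0, -0.3)
(u₂, v₂) = (0, -0.3) − 0.1·(0, -3.6) = (0, 0.06)
(u₃, v₃) = (0, 0.06) − 0.1·(0, 0.72) = (0, -0.012)
(u₄, v₄) = (0, -0.012) − 0.1·(0, -0.144) = (0, 0.0024)
v = 0.0024

0.0024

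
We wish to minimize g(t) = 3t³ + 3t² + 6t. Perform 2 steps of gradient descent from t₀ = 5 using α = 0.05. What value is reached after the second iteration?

g′(t) = 9t² + 6t + 6
t₁ = 5 − 0.05·261 = -8.05
t₂ = -8.05 − 0.05·540.9225 = -35.096125

-35.096125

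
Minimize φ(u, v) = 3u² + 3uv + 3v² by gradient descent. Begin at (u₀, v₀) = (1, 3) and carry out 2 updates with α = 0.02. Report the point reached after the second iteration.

(0.4612, 2.2284)

∇φ = (6u + 3v, 3u + 6v)
Step 1: at (1, 3), ∇φ = (15, 21) → (1, 3) − 0.02·(15, 21) = (0.7, 2.58)
Step 2: at (0.7, 2.58), ∇φ = (11.94, 17.58) → (0.7, 2.58) − 0.02·(11.94, 17.58) = (0.4612, 2.2284)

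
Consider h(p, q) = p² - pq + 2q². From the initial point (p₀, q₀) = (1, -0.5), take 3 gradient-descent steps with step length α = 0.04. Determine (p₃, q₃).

∇h = (2p - q, -p + 4q)
(p₁, q₁) = (1, -0.5) − 0.04·(2.5, -3) = (0.9, -0.38)
(p₂, q₂) = (0.9, -0.38) − 0.04·(2.18, -2.42) = (0.8128, -0.2832)
(p₃, q₃) = (0.8128, -0.2832) − 0.04·(1.9088, -1.9456) = (0.736448, -0.205376)

(0.736448, -0.205376)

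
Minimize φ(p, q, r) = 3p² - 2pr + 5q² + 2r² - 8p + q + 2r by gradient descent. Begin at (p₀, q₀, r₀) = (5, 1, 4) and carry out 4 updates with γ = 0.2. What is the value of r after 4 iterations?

0.352

∇φ = (6p - 2r - 8, 10q + 1, -2p + 4r + 2)
(p₁, q₁, r₁) = (5, 1, 4) − 0.2·(14, 11, 8) = (2.2, -1.2, 2.4)
(p₂, q₂, r₂) = (2.2, -1.2, 2.4) − 0.2·(0.4, -11, 7.2) = (2.12, 1, 0.96)
(p₃, q₃, r₃) = (2.12, 1, 0.96) − 0.2·(2.8, 11, 1.6) = (1.56, -1.2, 0.64)
(p₄, q₄, r₄) = (1.56, -1.2, 0.64) − 0.2·(0.08, -11, 1.44) = (1.544, 1, 0.352)
r = 0.352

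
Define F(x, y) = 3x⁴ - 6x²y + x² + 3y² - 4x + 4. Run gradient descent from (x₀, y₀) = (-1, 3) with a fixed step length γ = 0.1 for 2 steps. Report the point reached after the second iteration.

∇F = (12x³ - 12xy + 2x - 4, -6x² + 6y)
Step 1: at (-1, 3), ∇F = (18, 12) → (-1, 3) − 0.1·(18, 12) = (-2.8, 1.8)
Step 2: at (-2.8, 1.8), ∇F = (-212.544, -36.24) → (-2.8, 1.8) − 0.1·(-212.544, -36.24) = (18.4544, 5.424)

(18.4544, 5.424)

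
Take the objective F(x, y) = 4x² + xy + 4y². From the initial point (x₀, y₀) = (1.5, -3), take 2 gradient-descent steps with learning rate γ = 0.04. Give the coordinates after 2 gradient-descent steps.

∇F = (8x + y, x + 8y)
Step 1: at (1.5, -3), ∇F = (9, -22.5) → (1.5, -3) − 0.04·(9, -22.5) = (1.14, -2.1)
Step 2: at (1.14, -2.1), ∇F = (7.02, -15.66) → (1.14, -2.1) − 0.04·(7.02, -15.66) = (0.8592, -1.4736)

(0.8592, -1.4736)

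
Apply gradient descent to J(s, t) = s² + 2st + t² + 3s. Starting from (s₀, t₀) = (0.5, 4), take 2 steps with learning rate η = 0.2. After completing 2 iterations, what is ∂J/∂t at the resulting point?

-1.08

∇J = (2s + 2t + 3, 2s + 2t)
Step 1: at (0.5, 4), ∇J = (12, 9) → (0.5, 4) − 0.2·(12, 9) = (-1.9, 2.2)
Step 2: at (-1.9, 2.2), ∇J = (3.6, 0.6) → (-1.9, 2.2) − 0.2·(3.6, 0.6) = (-2.62, 2.08)
∂J/∂t at (-2.62, 2.08) = -1.08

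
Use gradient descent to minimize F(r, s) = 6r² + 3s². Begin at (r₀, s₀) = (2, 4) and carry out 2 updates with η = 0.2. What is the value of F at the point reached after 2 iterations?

∇F = (12r, 6s)
Step 1: at (2, 4), ∇F = (24, 24) → (2, 4) − 0.2·(24, 24) = (-2.8, -0.8)
Step 2: at (-2.8, -0.8), ∇F = (-33.6, -4.8) → (-2.8, -0.8) − 0.2·(-33.6, -4.8) = (3.92, 0.16)
F(3.92, 0.16) = 92.2752

92.2752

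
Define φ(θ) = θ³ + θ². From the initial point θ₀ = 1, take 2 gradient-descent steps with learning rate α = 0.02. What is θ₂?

φ′(θ) = 3θ² + 2θ
Step 1: φ′(1) = 5; θ₁ = 1 − 0.02·5 = 0.9
Step 2: φ′(0.9) = 4.23; θ₂ = 0.9 − 0.02·4.23 = 0.8154

0.8154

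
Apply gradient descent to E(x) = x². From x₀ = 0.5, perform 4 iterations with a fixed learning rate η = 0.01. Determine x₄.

0.46118408

E′(x) = 2x
Step 1: E′(0.5) = 1; x₁ = 0.5 − 0.01·1 = 0.49
Step 2: E′(0.49) = 0.98; x₂ = 0.49 − 0.01·0.98 = 0.4802
Step 3: E′(0.4802) = 0.9604; x₃ = 0.4802 − 0.01·0.9604 = 0.470596
Step 4: E′(0.470596) = 0.941192; x₄ = 0.470596 − 0.01·0.941192 = 0.46118408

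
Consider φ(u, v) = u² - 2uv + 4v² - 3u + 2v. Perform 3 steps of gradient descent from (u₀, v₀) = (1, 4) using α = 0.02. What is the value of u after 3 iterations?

1.447296

∇φ = (2u - 2v - 3, -2u + 8v + 2)
Step 1: at (1, 4), ∇φ = (-9, 32) → (1, 4) − 0.02·(-9, 32) = (1.18, 3.36)
Step 2: at (1.18, 3.36), ∇φ = (-7.36, 26.52) → (1.18, 3.36) − 0.02·(-7.36, 26.52) = (1.3272, 2.8296)
Step 3: at (1.3272, 2.8296), ∇φ = (-6.0048, 21.9824) → (1.3272, 2.8296) − 0.02·(-6.0048, 21.9824) = (1.447296, 2.389952)
u = 1.447296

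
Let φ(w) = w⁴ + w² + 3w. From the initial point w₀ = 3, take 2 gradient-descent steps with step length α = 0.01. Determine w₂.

φ′(w) = 4w³ + 2w + 3
Step 1: φ′(3) = 117; w₁ = 3 − 0.01·117 = 1.83
Step 2: φ′(1.83) = 31.173948; w₂ = 1.83 − 0.01·31.173948 = 1.51826052

1.51826052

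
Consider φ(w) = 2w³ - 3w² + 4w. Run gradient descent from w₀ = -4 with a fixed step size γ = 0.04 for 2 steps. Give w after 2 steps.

φ′(w) = 6w² - 6w + 4
Step 1: φ′(-4) = 124; w₁ = -4 − 0.04·124 = -8.96
Step 2: φ′(-8.96) = 539.4496; w₂ = -8.96 − 0.04·539.4496 = -30.537984

-30.537984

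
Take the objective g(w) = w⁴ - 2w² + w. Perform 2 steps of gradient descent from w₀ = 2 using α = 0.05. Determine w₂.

g′(w) = 4w³ - 4w + 1
Step 1: g′(2) = 25; w₁ = 2 − 0.05·25 = 0.75
Step 2: g′(0.75) = -0.3125; w₂ = 0.75 − 0.05·(-0.3125) = 0.765625

0.765625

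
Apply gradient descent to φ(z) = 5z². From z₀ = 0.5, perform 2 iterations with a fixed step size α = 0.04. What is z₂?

0.18

φ′(z) = 10z
Step 1: φ′(0.5) = 5; z₁ = 0.5 − 0.04·5 = 0.3
Step 2: φ′(0.3) = 3; z₂ = 0.3 − 0.04·3 = 0.18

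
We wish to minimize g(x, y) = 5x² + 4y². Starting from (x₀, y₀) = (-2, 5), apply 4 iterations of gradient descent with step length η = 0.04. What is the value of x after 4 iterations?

-0.2592

∇g = (10x, 8y)
(x₁, y₁) = (-2, 5) − 0.04·(-20, 40) = (-1.2, 3.4)
(x₂, y₂) = (-1.2, 3.4) − 0.04·(-12, 27.2) = (-0.72, 2.312)
(x₃, y₃) = (-0.72, 2.312) − 0.04·(-7.2, 18.496) = (-0.432, 1.57216)
(x₄, y₄) = (-0.432, 1.57216) − 0.04·(-4.32, 12.57728) = (-0.2592, 1.0690688)
x = -0.2592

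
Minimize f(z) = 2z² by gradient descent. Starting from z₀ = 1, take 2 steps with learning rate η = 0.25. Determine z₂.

f′(z) = 4z
z₁ = 1 − 0.25·4 = 0
z₂ = 0 − 0.25·0 = 0

0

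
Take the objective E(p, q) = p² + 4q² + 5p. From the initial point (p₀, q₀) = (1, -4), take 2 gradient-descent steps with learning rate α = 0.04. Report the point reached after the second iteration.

∇E = (2p + 5, 8q)
(p₁, q₁) = (1, -4) − 0.04·(7, -32) = (0.72, -2.72)
(p₂, q₂) = (0.72, -2.72) − 0.04·(6.44, -21.76) = (0.4624, -1.8496)

(0.4624, -1.8496)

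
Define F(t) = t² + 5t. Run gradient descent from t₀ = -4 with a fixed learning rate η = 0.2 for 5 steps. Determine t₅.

-2.61664

F′(t) = 2t + 5
t₁ = -4 − 0.2·(-3) = -3.4
t₂ = -3.4 − 0.2·(-1.8) = -3.04
t₃ = -3.04 − 0.2·(-1.08) = -2.824
t₄ = -2.824 − 0.2·(-0.648) = -2.6944
t₅ = -2.6944 − 0.2·(-0.3888) = -2.61664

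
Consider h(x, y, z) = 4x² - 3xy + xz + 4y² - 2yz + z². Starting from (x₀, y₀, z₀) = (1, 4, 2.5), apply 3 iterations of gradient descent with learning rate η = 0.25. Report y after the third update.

-7.171875

∇h = (8x - 3y + z, -3x + 8y - 2z, x - 2y + 2z)
(x₁, y₁, z₁) = (1, 4, 2.5) − 0.25·(-1.5, 24, -2) = (1.375, -2, 3)
(x₂, y₂, z₂) = (1.375, -2, 3) − 0.25·(20, -26.125, 11.375) = (-3.625, 4.53125, 0.15625)
(x₃, y₃, z₃) = (-3.625, 4.53125, 0.15625) − 0.25·(-42.4375, 46.8125, -12.375) = (6.984375, -7.171875, 3.25)
y = -7.171875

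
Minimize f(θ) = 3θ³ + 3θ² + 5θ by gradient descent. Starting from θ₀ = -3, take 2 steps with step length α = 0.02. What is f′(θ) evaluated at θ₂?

448.180240941056

f′(θ) = 9θ² + 6θ + 5
Step 1: f′(-3) = 68; θ₁ = -3 − 0.02·68 = -4.36
Step 2: f′(-4.36) = 149.9264; θ₂ = -4.36 − 0.02·149.9264 = -7.358528
f′(θ) at (-7.358528) = 448.180240941056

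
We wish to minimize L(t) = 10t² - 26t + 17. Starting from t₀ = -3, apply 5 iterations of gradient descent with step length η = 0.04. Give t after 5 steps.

L′(t) = 20t - 26
Step 1: L′(-3) = -86; t₁ = -3 − 0.04·(-86) = 0.44
Step 2: L′(0.44) = -17.2; t₂ = 0.44 − 0.04·(-17.2) = 1.128
Step 3: L′(1.128) = -3.44; t₃ = 1.128 − 0.04·(-3.44) = 1.2656
Step 4: L′(1.2656) = -0.688; t₄ = 1.2656 − 0.04·(-0.688) = 1.29312
Step 5: L′(1.29312) = -0.1376; t₅ = 1.29312 − 0.04·(-0.1376) = 1.298624

1.298624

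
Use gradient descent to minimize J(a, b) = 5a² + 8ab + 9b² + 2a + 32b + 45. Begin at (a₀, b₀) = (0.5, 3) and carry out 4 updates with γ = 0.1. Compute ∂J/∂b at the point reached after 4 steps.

∇J = (10a + 8b + 2, 8a + 18b + 32)
Step 1: at (0.5, 3), ∇J = (31, 90) → (0.5, 3) − 0.1·(31, 90) = (-2.6, -6)
Step 2: at (-2.6, -6), ∇J = (-72, -96.8) → (-2.6, -6) − 0.1·(-72, -96.8) = (4.6, 3.68)
Step 3: at (4.6, 3.68), ∇J = (77.44, 135.04) → (4.6, 3.68) − 0.1·(77.44, 135.04) = (-3.144, -9.824)
Step 4: at (-3.144, -9.824), ∇J = (-108.032, -169.984) → (-3.144, -9.824) − 0.1·(-108.032, -169.984) = (7.6592, 7.1744)
∂J/∂b at (7.6592, 7.1744) = 222.4128

222.4128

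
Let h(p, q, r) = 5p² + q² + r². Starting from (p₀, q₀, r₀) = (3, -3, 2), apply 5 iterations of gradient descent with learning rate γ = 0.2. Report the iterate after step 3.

(-3, -0.648, 0.432)

∇h = (10p, 2q, 2r)
(p₁, q₁, r₁) = (3, -3, 2) − 0.2·(30, -6, 4) = (-3, -1.8, 1.2)
(p₂, q₂, r₂) = (-3, -1.8, 1.2) − 0.2·(-30, -3.6, 2.4) = (3, -1.08, 0.72)
(p₃, q₃, r₃) = (3, -1.08, 0.72) − 0.2·(30, -2.16, 1.44) = (-3, -0.648, 0.432)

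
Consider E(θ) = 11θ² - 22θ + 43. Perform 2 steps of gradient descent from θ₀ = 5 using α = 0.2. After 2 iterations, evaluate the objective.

E′(θ) = 22θ - 22
θ₁ = 5 − 0.2·88 = -12.6
θ₂ = -12.6 − 0.2·(-299.2) = 47.24
E(47.24) = 23551.5136

23551.5136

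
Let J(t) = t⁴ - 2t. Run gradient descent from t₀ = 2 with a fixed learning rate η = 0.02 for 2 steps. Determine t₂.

1.22048

J′(t) = 4t³ - 2
Step 1: J′(2) = 30; t₁ = 2 − 0.02·30 = 1.4
Step 2: J′(1.4) = 8.976; t₂ = 1.4 − 0.02·8.976 = 1.22048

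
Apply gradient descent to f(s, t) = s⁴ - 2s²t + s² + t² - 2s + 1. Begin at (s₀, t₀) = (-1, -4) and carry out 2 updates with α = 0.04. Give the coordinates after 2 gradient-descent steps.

(0.06625024, -3.311872)

∇f = (4s³ - 4st + 2s - 2, -2s² + 2t)
(s₁, t₁) = (-1, -4) − 0.04·(-24, -10) = (-0.04, -3.6)
(s₂, t₂) = (-0.04, -3.6) − 0.04·(-2.656256, -7.2032) = (0.06625024, -3.311872)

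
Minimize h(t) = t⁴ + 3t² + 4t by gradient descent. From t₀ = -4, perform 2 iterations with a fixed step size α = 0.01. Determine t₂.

h′(t) = 4t³ + 6t + 4
t₁ = -4 − 0.01·(-276) = -1.24
t₂ = -1.24 − 0.01·(-11.066496) = -1.12933504

-1.12933504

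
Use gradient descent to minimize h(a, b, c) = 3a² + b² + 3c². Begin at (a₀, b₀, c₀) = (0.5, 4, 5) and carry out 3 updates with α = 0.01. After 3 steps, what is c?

4.15292

∇h = (6a, 2b, 6c)
(a₁, b₁, c₁) = (0.5, 4, 5) − 0.01·(3, 8, 30) = (0.47, 3.92, 4.7)
(a₂, b₂, c₂) = (0.47, 3.92, 4.7) − 0.01·(2.82, 7.84, 28.2) = (0.4418, 3.8416, 4.418)
(a₃, b₃, c₃) = (0.4418, 3.8416, 4.418) − 0.01·(2.6508, 7.6832, 26.508) = (0.415292, 3.764768, 4.15292)
c = 4.15292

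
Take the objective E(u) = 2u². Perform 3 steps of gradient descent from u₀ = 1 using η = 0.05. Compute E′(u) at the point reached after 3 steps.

2.048

E′(u) = 4u
u₁ = 1 − 0.05·4 = 0.8
u₂ = 0.8 − 0.05·3.2 = 0.64
u₃ = 0.64 − 0.05·2.56 = 0.512
E′(u) at (0.512) = 2.048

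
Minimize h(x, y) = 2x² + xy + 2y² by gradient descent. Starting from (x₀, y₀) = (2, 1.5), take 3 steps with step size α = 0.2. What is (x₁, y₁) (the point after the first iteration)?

∇h = (4x + y, x + 4y)
Step 1: at (2, 1.5), ∇h = (9.5, 8) → (2, 1.5) − 0.2·(9.5, 8) = (0.1, -0.1)

(0.1, -0.1)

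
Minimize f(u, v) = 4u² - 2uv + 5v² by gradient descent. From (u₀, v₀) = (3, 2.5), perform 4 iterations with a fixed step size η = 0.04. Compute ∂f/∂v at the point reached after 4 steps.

∇f = (8u - 2v, -2u + 10v)
(u₁, v₁) = (3, 2.5) − 0.04·(19, 19) = (2.24, 1.74)
(u₂, v₂) = (2.24, 1.74) − 0.04·(14.44, 12.92) = (1.6624, 1.2232)
(u₃, v₃) = (1.6624, 1.2232) − 0.04·(10.8528, 8.9072) = (1.228288, 0.866912)
(u₄, v₄) = (1.228288, 0.866912) − 0.04·(8.09248, 6.212544) = (0.9045888, 0.61841024)
∂f/∂v at (0.9045888, 0.61841024) = 4.3749248

4.3749248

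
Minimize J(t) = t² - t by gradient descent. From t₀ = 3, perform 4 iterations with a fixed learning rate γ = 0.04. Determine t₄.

2.2909824

J′(t) = 2t - 1
t₁ = 3 − 0.04·5 = 2.8
t₂ = 2.8 − 0.04·4.6 = 2.616
t₃ = 2.616 − 0.04·4.232 = 2.44672
t₄ = 2.44672 − 0.04·3.89344 = 2.2909824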